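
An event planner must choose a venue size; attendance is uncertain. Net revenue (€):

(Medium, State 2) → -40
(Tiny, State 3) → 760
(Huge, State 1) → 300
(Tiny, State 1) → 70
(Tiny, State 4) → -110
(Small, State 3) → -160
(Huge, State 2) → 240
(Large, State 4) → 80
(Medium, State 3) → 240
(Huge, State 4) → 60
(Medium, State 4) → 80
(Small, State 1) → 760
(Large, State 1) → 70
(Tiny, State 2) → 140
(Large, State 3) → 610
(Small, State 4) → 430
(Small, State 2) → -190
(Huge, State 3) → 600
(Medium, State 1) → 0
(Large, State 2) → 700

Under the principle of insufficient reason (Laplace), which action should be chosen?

Row averages: Tiny=215, Small=210, Medium=70, Large=365, Huge=300
Highest average = 365 → Large.

Large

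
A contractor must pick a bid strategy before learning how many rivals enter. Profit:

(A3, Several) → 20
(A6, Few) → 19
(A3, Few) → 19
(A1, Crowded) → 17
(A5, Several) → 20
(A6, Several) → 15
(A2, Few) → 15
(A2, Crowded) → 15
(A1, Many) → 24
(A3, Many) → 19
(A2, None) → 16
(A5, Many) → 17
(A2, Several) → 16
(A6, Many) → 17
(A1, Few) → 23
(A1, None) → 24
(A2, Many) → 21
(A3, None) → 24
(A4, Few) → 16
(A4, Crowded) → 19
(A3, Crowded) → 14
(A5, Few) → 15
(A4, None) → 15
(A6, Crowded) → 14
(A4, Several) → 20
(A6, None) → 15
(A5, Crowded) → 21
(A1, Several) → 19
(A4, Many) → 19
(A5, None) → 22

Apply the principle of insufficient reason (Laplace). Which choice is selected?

Row averages: A1=21.4, A2=16.6, A3=19.2, A4=17.8, A5=19, A6=16
Highest average = 21.4 → A1.

A1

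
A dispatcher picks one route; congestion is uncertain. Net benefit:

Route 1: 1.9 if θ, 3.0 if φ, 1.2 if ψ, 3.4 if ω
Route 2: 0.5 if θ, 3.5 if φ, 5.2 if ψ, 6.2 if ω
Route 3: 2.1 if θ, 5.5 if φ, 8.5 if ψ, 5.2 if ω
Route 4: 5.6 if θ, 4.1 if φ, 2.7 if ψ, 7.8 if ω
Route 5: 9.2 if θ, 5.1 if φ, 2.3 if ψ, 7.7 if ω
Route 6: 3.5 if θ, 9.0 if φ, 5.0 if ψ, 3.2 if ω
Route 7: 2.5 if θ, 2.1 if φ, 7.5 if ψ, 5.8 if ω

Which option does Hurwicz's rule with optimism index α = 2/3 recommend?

Route 1: 2/3·3.4 + 1/3·1.2 = 8/3
Route 2: 2/3·6.2 + 1/3·0.5 = 4.3
Route 3: 2/3·8.5 + 1/3·2.1 = 191/30
Route 4: 2/3·7.8 + 1/3·2.7 = 6.1
Route 5: 2/3·9.2 + 1/3·2.3 = 6.9
Route 6: 2/3·9.0 + 1/3·3.2 = 106/15
Route 7: 2/3·7.5 + 1/3·2.1 = 5.7
Highest Hurwicz score = 106/15 → Route 6.

Route 6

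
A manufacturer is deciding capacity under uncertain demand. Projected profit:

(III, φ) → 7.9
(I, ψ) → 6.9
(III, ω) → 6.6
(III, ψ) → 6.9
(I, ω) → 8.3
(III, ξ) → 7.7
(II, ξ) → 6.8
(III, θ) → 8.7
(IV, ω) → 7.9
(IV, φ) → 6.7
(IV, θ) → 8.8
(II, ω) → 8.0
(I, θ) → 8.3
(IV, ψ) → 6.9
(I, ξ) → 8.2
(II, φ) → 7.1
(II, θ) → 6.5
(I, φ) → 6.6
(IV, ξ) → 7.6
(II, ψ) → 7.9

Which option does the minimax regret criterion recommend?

Column bests: θ=8.8, φ=7.9, ψ=7.9, ω=8.3, ξ=8.2.
I regrets: 0.5, 1.3, 1.0, 0.0, 0.0 → max 1.3
II regrets: 2.3, 0.8, 0.0, 0.3, 1.4 → max 2.3
III regrets: 0.1, 0.0, 1.0, 1.7, 0.5 → max 1.7
IV regrets: 0.0, 1.2, 1.0, 0.4, 0.6 → max 1.2
Smallest max regret = 1.2 → IV.

IV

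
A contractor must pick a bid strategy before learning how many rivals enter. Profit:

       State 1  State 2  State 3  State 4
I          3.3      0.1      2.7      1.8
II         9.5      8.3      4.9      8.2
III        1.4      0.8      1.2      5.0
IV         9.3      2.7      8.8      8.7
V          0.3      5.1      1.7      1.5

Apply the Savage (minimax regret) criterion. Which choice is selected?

II

Column bests: State 1=9.5, State 2=8.3, State 3=8.8, State 4=8.7.
I regrets: 6.2, 8.2, 6.1, 6.9 → max 8.2
II regrets: 0.0, 0.0, 3.9, 0.5 → max 3.9
III regrets: 8.1, 7.5, 7.6, 3.7 → max 8.1
IV regrets: 0.2, 5.6, 0.0, 0.0 → max 5.6
V regrets: 9.2, 3.2, 7.1, 7.2 → max 9.2
Smallest max regret = 3.9 → II.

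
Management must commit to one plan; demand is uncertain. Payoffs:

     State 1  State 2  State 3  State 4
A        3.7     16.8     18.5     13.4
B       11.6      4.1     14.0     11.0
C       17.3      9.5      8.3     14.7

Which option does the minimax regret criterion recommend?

C

Column bests: State 1=17.3, State 2=16.8, State 3=18.5, State 4=14.7.
A regrets: 13.6, 0.0, 0.0, 1.3 → max 13.6
B regrets: 5.7, 12.7, 4.5, 3.7 → max 12.7
C regrets: 0.0, 7.3, 10.2, 0.0 → max 10.2
Smallest max regret = 10.2 → C.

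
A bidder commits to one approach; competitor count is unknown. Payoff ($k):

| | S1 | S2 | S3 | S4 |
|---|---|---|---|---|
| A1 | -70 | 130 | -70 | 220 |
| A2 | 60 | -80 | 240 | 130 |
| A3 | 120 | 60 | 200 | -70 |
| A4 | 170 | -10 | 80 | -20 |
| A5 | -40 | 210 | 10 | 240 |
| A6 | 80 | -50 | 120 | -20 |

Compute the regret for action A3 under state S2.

150

Best payoff under S2 is 210.
Regret = 210 − 60 = 150.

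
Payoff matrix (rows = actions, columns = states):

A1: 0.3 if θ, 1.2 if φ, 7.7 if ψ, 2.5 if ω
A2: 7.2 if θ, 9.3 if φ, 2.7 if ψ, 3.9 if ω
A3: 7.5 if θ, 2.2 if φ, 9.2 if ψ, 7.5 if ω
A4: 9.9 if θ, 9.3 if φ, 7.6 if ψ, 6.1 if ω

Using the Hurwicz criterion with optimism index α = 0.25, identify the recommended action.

A1: 0.25·7.7 + 0.75·0.3 = 2.15
A2: 0.25·9.3 + 0.75·2.7 = 4.35
A3: 0.25·9.2 + 0.75·2.2 = 3.95
A4: 0.25·9.9 + 0.75·6.1 = 7.05
Highest Hurwicz score = 7.05 → A4.

A4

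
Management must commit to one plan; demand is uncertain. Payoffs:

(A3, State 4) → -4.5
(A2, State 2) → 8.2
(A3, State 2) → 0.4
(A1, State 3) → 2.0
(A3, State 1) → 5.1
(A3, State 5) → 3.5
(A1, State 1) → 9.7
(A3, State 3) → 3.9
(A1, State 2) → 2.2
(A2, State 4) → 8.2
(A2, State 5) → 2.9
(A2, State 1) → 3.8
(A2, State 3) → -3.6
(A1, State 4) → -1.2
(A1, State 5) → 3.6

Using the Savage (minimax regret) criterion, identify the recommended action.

A2

Column bests: State 1=9.7, State 2=8.2, State 3=3.9, State 4=8.2, State 5=3.6.
A1 regrets: 0.0, 6.0, 1.9, 9.4, 0.0 → max 9.4
A2 regrets: 5.9, 0.0, 7.5, 0.0, 0.7 → max 7.5
A3 regrets: 4.6, 7.8, 0.0, 12.7, 0.1 → max 12.7
Smallest max regret = 7.5 → A2.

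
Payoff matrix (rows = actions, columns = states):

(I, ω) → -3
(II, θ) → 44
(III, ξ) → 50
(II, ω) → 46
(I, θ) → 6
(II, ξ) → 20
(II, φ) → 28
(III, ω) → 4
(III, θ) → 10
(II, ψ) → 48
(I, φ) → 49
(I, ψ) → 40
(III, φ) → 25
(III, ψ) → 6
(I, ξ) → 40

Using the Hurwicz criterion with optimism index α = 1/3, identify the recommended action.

II

I: 1/3·49 + 2/3·(-3) = 43/3
II: 1/3·48 + 2/3·20 = 88/3
III: 1/3·50 + 2/3·4 = 58/3
Highest Hurwicz score = 88/3 → II.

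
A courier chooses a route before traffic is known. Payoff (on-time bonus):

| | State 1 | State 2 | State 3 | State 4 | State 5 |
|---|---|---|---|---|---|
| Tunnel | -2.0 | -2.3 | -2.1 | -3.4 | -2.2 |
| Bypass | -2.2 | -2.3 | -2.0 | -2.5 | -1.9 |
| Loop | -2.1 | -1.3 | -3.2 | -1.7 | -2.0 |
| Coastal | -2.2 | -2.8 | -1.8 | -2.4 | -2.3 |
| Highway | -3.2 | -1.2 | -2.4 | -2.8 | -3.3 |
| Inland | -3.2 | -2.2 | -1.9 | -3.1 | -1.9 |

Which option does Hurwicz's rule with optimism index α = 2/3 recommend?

Tunnel: 2/3·(-2.0) + 1/3·(-3.4) = -37/15
Bypass: 2/3·(-1.9) + 1/3·(-2.5) = -2.1
Loop: 2/3·(-1.3) + 1/3·(-3.2) = -29/15
Coastal: 2/3·(-1.8) + 1/3·(-2.8) = -32/15
Highway: 2/3·(-1.2) + 1/3·(-3.3) = -1.9
Inland: 2/3·(-1.9) + 1/3·(-3.2) = -7/3
Highest Hurwicz score = -1.9 → Highway.

Highway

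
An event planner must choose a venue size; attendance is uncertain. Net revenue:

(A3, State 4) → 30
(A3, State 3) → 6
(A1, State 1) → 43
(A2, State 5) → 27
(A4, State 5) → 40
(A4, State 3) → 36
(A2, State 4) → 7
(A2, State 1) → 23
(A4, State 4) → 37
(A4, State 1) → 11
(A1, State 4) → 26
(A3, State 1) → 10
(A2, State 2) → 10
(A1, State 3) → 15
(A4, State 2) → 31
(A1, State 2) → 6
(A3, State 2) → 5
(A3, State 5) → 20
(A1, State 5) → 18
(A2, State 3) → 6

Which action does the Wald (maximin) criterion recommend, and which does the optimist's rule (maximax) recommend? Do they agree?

Row minima: A1=6, A2=6, A3=5, A4=11
Best worst-case = 11 → A4.
Row maxima: A1=43, A2=27, A3=30, A4=40
Best best-case = 43 → A1.

maximin → A4; maximax → A1 (disagree)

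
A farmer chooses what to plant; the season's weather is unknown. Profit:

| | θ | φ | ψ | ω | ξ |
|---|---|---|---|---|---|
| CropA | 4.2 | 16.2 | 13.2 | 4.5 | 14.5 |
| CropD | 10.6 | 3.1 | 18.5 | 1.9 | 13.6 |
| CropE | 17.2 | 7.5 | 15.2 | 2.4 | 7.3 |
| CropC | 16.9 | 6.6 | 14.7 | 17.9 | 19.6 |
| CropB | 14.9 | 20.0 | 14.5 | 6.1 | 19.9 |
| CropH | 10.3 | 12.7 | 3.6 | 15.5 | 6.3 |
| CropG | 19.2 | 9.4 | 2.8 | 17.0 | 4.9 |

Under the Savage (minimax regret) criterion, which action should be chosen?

Column bests: θ=19.2, φ=20.0, ψ=18.5, ω=17.9, ξ=19.9.
CropA regrets: 15.0, 3.8, 5.3, 13.4, 5.4 → max 15.0
CropD regrets: 8.6, 16.9, 0.0, 16.0, 6.3 → max 16.9
CropE regrets: 2.0, 12.5, 3.3, 15.5, 12.6 → max 15.5
CropC regrets: 2.3, 13.4, 3.8, 0.0, 0.3 → max 13.4
CropB regrets: 4.3, 0.0, 4.0, 11.8, 0.0 → max 11.8
CropH regrets: 8.9, 7.3, 14.9, 2.4, 13.6 → max 14.9
CropG regrets: 0.0, 10.6, 15.7, 0.9, 15.0 → max 15.7
Smallest max regret = 11.8 → CropB.

CropB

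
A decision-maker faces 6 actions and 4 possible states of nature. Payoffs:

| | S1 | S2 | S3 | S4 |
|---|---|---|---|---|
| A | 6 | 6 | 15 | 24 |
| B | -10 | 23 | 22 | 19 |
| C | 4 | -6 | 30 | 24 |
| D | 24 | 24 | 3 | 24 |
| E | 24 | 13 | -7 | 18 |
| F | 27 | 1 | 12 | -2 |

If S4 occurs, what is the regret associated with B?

5

Best payoff under S4 is 24.
Regret = 24 − 19 = 5.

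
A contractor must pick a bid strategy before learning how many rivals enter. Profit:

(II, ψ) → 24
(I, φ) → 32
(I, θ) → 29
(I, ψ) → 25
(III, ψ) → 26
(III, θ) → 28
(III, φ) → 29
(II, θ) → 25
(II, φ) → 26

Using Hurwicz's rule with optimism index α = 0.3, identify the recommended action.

I: 0.3·32 + 0.7·25 = 27.1
II: 0.3·26 + 0.7·24 = 24.6
III: 0.3·29 + 0.7·26 = 26.9
Highest Hurwicz score = 27.1 → I.

I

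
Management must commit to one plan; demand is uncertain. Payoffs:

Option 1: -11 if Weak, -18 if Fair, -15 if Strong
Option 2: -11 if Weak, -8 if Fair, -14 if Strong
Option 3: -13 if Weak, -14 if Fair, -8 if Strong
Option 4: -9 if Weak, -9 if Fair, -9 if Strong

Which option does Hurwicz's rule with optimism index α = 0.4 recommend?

Option 4

Option 1: 0.4·(-11) + 0.6·(-18) = -15.2
Option 2: 0.4·(-8) + 0.6·(-14) = -11.6
Option 3: 0.4·(-8) + 0.6·(-14) = -11.6
Option 4: 0.4·(-9) + 0.6·(-9) = -9
Highest Hurwicz score = -9 → Option 4.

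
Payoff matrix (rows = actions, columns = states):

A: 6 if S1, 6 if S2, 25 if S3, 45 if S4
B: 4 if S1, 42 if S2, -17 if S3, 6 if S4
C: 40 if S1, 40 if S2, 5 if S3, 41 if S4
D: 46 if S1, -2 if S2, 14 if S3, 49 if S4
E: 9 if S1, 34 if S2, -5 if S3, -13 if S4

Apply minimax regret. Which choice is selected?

Column bests: S1=46, S2=42, S3=25, S4=49.
A regrets: 40, 36, 0, 4 → max 40
B regrets: 42, 0, 42, 43 → max 43
C regrets: 6, 2, 20, 8 → max 20
D regrets: 0, 44, 11, 0 → max 44
E regrets: 37, 8, 30, 62 → max 62
Smallest max regret = 20 → C.

C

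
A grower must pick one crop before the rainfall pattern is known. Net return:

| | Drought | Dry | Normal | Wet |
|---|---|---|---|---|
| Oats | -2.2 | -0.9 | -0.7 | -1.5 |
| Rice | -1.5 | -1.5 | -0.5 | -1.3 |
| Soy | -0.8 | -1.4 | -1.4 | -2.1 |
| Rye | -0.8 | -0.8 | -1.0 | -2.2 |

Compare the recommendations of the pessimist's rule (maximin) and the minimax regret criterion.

Row minima: Oats=-2.2, Rice=-1.5, Soy=-2.1, Rye=-2.2
Best worst-case = -1.5 → Rice.
Column bests: Drought=-0.8, Dry=-0.8, Normal=-0.5, Wet=-1.3.
Oats regrets: 1.4, 0.1, 0.2, 0.2 → max 1.4
Rice regrets: 0.7, 0.7, 0.0, 0.0 → max 0.7
Soy regrets: 0.0, 0.6, 0.9, 0.8 → max 0.9
Rye regrets: 0.0, 0.0, 0.5, 0.9 → max 0.9
Smallest max regret = 0.7 → Rice.

maximin → Rice; minimax regret → Rice (agree)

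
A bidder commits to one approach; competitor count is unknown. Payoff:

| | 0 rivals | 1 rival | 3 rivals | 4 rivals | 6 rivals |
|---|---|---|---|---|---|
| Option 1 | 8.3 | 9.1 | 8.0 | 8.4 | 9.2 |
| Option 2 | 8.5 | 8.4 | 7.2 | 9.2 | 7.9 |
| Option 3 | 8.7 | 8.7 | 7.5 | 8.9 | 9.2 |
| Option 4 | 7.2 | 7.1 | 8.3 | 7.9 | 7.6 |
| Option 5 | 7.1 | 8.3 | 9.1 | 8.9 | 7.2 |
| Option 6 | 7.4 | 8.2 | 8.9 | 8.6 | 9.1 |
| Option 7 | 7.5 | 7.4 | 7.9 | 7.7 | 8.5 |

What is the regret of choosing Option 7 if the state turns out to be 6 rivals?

Best payoff under 6 rivals is 9.2.
Regret = 9.2 − 8.5 = 0.7.

0.7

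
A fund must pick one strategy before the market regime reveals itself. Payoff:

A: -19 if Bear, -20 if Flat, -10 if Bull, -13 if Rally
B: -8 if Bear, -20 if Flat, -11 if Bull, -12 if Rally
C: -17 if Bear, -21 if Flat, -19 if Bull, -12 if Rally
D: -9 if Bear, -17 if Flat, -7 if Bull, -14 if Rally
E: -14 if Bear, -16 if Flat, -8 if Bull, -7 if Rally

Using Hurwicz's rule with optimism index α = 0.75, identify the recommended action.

A: 0.75·(-10) + 0.25·(-20) = -12.5
B: 0.75·(-8) + 0.25·(-20) = -11
C: 0.75·(-12) + 0.25·(-21) = -14.25
D: 0.75·(-7) + 0.25·(-17) = -9.5
E: 0.75·(-7) + 0.25·(-16) = -9.25
Highest Hurwicz score = -9.25 → E.

E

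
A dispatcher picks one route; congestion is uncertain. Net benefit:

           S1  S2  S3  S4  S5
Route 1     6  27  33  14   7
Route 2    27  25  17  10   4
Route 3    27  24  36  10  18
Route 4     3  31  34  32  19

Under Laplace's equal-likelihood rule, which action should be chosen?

Route 4

Row averages: Route 1=17.4, Route 2=16.6, Route 3=23, Route 4=23.8
Highest average = 23.8 → Route 4.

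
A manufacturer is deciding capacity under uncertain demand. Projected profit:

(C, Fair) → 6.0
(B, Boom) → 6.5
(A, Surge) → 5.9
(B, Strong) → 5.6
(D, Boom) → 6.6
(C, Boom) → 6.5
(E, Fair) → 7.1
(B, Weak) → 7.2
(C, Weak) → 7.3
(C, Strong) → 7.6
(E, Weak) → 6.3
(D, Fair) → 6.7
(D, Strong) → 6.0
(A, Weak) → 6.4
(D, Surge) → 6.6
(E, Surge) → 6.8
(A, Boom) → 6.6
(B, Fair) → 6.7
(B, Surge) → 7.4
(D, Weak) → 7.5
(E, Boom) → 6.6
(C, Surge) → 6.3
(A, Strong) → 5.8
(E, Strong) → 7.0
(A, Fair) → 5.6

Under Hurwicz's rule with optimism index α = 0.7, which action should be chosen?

A: 0.7·6.6 + 0.3·5.6 = 6.3
B: 0.7·7.4 + 0.3·5.6 = 6.86
C: 0.7·7.6 + 0.3·6.0 = 7.12
D: 0.7·7.5 + 0.3·6.0 = 7.05
E: 0.7·7.1 + 0.3·6.3 = 6.86
Highest Hurwicz score = 7.12 → C.

C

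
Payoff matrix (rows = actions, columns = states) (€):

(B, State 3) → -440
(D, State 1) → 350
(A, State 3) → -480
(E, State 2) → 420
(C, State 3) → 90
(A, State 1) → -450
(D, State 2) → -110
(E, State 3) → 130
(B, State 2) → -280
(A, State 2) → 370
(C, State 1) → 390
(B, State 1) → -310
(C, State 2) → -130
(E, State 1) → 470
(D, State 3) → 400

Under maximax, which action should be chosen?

E

Row maxima: A=370, B=-280, C=390, D=400, E=470
Best best-case = 470 → E.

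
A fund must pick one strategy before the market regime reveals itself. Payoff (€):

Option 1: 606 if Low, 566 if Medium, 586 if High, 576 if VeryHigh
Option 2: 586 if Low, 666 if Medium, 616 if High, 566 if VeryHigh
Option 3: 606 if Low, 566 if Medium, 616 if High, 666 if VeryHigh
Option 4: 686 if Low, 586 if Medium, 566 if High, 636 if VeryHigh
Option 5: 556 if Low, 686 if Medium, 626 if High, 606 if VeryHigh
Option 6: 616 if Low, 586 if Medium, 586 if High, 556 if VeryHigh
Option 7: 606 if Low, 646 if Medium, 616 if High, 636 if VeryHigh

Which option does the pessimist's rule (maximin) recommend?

Row minima: Option 1=566, Option 2=566, Option 3=566, Option 4=566, Option 5=556, Option 6=556, Option 7=606
Best worst-case = 606 → Option 7.

Option 7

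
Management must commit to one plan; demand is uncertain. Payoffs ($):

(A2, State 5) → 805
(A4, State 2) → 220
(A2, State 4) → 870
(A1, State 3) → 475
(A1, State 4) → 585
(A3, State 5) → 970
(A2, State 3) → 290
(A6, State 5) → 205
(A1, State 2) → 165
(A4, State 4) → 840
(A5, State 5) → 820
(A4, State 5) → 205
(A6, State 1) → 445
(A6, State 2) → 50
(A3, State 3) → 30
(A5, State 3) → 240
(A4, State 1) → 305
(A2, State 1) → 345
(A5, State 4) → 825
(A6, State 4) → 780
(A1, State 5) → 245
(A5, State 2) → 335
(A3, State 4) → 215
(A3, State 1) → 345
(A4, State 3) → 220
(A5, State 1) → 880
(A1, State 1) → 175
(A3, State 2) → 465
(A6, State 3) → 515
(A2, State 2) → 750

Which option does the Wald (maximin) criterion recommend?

A2

Row minima: A1=165, A2=290, A3=30, A4=205, A5=240, A6=50
Best worst-case = 290 → A2.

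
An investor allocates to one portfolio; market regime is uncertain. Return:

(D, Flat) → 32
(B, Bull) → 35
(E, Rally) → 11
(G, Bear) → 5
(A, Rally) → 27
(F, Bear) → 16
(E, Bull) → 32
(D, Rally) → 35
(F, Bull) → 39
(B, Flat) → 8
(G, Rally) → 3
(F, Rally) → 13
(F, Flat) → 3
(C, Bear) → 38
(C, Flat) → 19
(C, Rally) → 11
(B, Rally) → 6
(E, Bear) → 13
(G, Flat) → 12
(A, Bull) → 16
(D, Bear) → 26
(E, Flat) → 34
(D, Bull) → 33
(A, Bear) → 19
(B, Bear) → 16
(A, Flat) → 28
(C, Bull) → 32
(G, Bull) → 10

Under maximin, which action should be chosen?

D

Row minima: A=16, B=6, C=11, D=26, E=11, F=3, G=3
Best worst-case = 26 → D.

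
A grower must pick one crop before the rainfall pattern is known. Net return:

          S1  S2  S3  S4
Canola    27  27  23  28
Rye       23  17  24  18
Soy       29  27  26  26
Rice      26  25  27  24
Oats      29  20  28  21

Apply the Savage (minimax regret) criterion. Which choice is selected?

Column bests: S1=29, S2=27, S3=28, S4=28.
Canola regrets: 2, 0, 5, 0 → max 5
Rye regrets: 6, 10, 4, 10 → max 10
Soy regrets: 0, 0, 2, 2 → max 2
Rice regrets: 3, 2, 1, 4 → max 4
Oats regrets: 0, 7, 0, 7 → max 7
Smallest max regret = 2 → Soy.

Soy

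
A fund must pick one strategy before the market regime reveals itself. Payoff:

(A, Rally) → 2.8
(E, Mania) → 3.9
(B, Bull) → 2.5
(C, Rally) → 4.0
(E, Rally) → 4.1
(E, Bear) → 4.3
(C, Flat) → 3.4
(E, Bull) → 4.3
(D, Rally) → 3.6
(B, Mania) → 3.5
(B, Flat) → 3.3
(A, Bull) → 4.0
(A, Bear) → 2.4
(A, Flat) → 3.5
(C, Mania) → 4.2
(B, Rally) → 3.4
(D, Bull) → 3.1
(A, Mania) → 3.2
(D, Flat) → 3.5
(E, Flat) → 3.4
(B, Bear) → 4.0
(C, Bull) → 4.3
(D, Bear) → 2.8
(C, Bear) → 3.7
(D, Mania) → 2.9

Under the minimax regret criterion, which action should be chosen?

E

Column bests: Bear=4.3, Flat=3.5, Bull=4.3, Rally=4.1, Mania=4.2.
A regrets: 1.9, 0.0, 0.3, 1.3, 1.0 → max 1.9
B regrets: 0.3, 0.2, 1.8, 0.7, 0.7 → max 1.8
C regrets: 0.6, 0.1, 0.0, 0.1, 0.0 → max 0.6
D regrets: 1.5, 0.0, 1.2, 0.5, 1.3 → max 1.5
E regrets: 0.0, 0.1, 0.0, 0.0, 0.3 → max 0.3
Smallest max regret = 0.3 → E.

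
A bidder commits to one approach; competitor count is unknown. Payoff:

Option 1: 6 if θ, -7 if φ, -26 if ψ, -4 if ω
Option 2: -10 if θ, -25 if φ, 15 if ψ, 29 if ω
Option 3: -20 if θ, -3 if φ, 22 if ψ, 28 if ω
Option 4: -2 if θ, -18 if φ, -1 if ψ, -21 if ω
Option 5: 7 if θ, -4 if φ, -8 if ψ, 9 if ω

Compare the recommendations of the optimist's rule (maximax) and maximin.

maximax → Option 2; maximin → Option 5 (disagree)

Row maxima: Option 1=6, Option 2=29, Option 3=28, Option 4=-1, Option 5=9
Best best-case = 29 → Option 2.
Row minima: Option 1=-26, Option 2=-25, Option 3=-20, Option 4=-21, Option 5=-8
Best worst-case = -8 → Option 5.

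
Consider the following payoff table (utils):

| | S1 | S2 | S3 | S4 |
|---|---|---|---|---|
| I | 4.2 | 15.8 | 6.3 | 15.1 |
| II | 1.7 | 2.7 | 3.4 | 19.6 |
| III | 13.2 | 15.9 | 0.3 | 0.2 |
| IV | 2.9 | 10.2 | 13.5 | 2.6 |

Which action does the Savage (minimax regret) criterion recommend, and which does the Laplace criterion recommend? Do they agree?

Column bests: S1=13.2, S2=15.9, S3=13.5, S4=19.6.
I regrets: 9.0, 0.1, 7.2, 4.5 → max 9.0
II regrets: 11.5, 13.2, 10.1, 0.0 → max 13.2
III regrets: 0.0, 0.0, 13.2, 19.4 → max 19.4
IV regrets: 10.3, 5.7, 0.0, 17.0 → max 17.0
Smallest max regret = 9.0 → I.
Row averages: I=10.35, II=6.85, III=7.4, IV=7.3
Highest average = 10.35 → I.

minimax regret → I; laplace → I (agree)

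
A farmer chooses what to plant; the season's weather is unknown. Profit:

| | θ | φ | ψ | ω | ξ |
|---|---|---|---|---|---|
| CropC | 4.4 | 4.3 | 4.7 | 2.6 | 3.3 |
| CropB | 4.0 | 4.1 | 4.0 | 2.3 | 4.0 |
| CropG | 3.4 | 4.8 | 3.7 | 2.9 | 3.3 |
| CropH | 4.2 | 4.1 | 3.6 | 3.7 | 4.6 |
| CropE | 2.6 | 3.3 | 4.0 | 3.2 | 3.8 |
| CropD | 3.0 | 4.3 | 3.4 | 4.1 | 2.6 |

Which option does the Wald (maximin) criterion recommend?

Row minima: CropC=2.6, CropB=2.3, CropG=2.9, CropH=3.6, CropE=2.6, CropD=2.6
Best worst-case = 3.6 → CropH.

CropH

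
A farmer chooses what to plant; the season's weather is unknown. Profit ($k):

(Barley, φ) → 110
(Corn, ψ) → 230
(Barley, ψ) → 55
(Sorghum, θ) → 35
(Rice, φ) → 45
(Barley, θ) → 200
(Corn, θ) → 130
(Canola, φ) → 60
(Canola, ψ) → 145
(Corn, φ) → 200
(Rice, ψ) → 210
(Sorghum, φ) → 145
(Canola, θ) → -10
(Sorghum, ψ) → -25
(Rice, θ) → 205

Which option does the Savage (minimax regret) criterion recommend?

Column bests: θ=205, φ=200, ψ=230.
Barley regrets: 5, 90, 175 → max 175
Sorghum regrets: 170, 55, 255 → max 255
Rice regrets: 0, 155, 20 → max 155
Corn regrets: 75, 0, 0 → max 75
Canola regrets: 215, 140, 85 → max 215
Smallest max regret = 75 → Corn.

Corn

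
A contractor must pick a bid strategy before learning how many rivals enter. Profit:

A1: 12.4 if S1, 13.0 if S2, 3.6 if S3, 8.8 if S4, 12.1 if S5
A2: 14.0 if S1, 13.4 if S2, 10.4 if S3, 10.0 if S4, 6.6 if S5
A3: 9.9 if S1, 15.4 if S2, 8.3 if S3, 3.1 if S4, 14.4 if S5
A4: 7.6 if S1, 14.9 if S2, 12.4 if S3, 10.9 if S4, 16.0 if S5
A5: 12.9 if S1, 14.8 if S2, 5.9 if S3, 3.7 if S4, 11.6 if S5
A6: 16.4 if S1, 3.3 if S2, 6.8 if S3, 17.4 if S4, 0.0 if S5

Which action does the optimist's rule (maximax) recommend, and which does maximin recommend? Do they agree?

maximax → A6; maximin → A4 (disagree)

Row maxima: A1=13.0, A2=14.0, A3=15.4, A4=16.0, A5=14.8, A6=17.4
Best best-case = 17.4 → A6.
Row minima: A1=3.6, A2=6.6, A3=3.1, A4=7.6, A5=3.7, A6=0.0
Best worst-case = 7.6 → A4.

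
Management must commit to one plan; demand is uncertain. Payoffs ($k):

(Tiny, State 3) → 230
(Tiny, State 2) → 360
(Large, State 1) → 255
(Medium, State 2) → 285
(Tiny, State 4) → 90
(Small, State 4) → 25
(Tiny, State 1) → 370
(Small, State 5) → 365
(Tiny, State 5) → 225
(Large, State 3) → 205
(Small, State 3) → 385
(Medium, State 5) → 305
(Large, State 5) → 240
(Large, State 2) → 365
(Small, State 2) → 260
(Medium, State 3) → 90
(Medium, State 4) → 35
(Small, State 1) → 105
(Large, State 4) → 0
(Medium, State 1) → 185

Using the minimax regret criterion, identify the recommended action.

Tiny

Column bests: State 1=370, State 2=365, State 3=385, State 4=90, State 5=365.
Tiny regrets: 0, 5, 155, 0, 140 → max 155
Small regrets: 265, 105, 0, 65, 0 → max 265
Medium regrets: 185, 80, 295, 55, 60 → max 295
Large regrets: 115, 0, 180, 90, 125 → max 180
Smallest max regret = 155 → Tiny.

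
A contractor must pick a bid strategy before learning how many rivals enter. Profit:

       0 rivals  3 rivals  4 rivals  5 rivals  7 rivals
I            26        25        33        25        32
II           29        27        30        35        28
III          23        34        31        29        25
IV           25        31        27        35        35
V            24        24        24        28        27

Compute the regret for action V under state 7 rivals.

8

Best payoff under 7 rivals is 35.
Regret = 35 − 27 = 8.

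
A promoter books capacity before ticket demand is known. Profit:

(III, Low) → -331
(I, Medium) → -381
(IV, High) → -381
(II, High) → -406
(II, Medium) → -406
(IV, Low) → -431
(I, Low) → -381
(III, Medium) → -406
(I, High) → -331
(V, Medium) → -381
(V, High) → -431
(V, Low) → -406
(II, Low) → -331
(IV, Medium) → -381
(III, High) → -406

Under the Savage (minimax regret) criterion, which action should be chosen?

Column bests: Low=-331, Medium=-381, High=-331.
I regrets: 50, 0, 0 → max 50
II regrets: 0, 25, 75 → max 75
III regrets: 0, 25, 75 → max 75
IV regrets: 100, 0, 50 → max 100
V regrets: 75, 0, 100 → max 100
Smallest max regret = 50 → I.

I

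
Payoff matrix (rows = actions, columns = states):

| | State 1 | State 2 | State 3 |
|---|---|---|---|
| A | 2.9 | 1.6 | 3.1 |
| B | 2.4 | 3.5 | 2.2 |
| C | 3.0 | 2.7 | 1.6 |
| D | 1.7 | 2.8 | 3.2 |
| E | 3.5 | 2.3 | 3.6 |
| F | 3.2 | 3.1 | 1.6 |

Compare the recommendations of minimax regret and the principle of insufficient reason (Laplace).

Column bests: State 1=3.5, State 2=3.5, State 3=3.6.
A regrets: 0.6, 1.9, 0.5 → max 1.9
B regrets: 1.1, 0.0, 1.4 → max 1.4
C regrets: 0.5, 0.8, 2.0 → max 2.0
D regrets: 1.8, 0.7, 0.4 → max 1.8
E regrets: 0.0, 1.2, 0.0 → max 1.2
F regrets: 0.3, 0.4, 2.0 → max 2.0
Smallest max regret = 1.2 → E.
Row averages: A=38/15, B=2.7, C=73/30, D=77/30, E=47/15, F=79/30
Highest average = 47/15 → E.

minimax regret → E; laplace → E (agree)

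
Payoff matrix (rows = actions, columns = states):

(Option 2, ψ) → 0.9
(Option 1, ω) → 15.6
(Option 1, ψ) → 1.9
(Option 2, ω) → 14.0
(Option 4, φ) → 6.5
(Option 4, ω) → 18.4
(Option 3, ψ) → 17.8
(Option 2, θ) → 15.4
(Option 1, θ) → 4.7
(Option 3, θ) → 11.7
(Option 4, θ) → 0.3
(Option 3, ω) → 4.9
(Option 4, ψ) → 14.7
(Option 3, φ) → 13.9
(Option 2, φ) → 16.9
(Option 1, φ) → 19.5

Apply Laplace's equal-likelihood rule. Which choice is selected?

Option 3

Row averages: Option 1=10.425, Option 2=11.8, Option 3=12.075, Option 4=9.975
Highest average = 12.075 → Option 3.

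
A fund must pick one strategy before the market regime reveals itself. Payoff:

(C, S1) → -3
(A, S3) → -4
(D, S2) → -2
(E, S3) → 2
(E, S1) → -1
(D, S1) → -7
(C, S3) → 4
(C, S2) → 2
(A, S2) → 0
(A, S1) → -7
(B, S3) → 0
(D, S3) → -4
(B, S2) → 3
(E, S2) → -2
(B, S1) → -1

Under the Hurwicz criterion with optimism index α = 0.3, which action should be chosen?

A: 0.3·0 + 0.7·(-7) = -4.9
B: 0.3·3 + 0.7·(-1) = 0.2
C: 0.3·4 + 0.7·(-3) = -0.9
D: 0.3·(-2) + 0.7·(-7) = -5.5
E: 0.3·2 + 0.7·(-2) = -0.8
Highest Hurwicz score = 0.2 → B.

B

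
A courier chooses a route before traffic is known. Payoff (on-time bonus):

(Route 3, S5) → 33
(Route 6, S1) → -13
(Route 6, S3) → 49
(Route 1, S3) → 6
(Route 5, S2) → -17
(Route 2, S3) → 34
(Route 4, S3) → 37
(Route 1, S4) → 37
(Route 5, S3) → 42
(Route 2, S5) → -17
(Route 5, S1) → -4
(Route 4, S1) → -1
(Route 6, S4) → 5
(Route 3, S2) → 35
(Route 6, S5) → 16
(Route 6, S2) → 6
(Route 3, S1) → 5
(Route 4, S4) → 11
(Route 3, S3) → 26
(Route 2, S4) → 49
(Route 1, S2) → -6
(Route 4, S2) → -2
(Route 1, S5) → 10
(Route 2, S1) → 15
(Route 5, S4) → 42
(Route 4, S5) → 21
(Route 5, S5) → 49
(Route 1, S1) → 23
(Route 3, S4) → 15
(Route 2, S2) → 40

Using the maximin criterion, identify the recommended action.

Row minima: Route 1=-6, Route 2=-17, Route 3=5, Route 4=-2, Route 5=-17, Route 6=-13
Best worst-case = 5 → Route 3.

Route 3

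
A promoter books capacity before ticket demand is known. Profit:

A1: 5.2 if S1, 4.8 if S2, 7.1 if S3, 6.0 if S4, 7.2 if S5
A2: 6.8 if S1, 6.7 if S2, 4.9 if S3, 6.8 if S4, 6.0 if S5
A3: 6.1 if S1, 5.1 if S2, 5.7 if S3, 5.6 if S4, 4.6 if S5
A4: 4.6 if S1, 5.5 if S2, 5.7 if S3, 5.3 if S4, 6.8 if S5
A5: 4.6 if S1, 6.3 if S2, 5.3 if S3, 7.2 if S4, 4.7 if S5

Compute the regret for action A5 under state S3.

1.8

Best payoff under S3 is 7.1.
Regret = 7.1 − 5.3 = 1.8.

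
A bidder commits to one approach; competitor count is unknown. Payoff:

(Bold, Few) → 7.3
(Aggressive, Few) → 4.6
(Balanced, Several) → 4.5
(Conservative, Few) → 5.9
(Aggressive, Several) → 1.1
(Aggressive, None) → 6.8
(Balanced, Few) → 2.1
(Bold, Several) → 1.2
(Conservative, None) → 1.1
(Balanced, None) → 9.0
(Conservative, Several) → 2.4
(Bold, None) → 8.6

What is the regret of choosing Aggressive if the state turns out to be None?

2.2

Best payoff under None is 9.0.
Regret = 9.0 − 6.8 = 2.2.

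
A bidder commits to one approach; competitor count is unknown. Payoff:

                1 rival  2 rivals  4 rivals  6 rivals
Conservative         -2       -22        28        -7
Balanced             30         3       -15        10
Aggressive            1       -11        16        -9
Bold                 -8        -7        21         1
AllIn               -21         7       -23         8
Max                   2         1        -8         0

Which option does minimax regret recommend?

Column bests: 1 rival=30, 2 rivals=7, 4 rivals=28, 6 rivals=10.
Conservative regrets: 32, 29, 0, 17 → max 32
Balanced regrets: 0, 4, 43, 0 → max 43
Aggressive regrets: 29, 18, 12, 19 → max 29
Bold regrets: 38, 14, 7, 9 → max 38
AllIn regrets: 51, 0, 51, 2 → max 51
Max regrets: 28, 6, 36, 10 → max 36
Smallest max regret = 29 → Aggressive.

Aggressive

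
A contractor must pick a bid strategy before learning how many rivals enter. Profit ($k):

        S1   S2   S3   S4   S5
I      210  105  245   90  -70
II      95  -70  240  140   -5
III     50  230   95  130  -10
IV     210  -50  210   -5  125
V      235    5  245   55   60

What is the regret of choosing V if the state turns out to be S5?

65

Best payoff under S5 is 125.
Regret = 125 − 60 = 65.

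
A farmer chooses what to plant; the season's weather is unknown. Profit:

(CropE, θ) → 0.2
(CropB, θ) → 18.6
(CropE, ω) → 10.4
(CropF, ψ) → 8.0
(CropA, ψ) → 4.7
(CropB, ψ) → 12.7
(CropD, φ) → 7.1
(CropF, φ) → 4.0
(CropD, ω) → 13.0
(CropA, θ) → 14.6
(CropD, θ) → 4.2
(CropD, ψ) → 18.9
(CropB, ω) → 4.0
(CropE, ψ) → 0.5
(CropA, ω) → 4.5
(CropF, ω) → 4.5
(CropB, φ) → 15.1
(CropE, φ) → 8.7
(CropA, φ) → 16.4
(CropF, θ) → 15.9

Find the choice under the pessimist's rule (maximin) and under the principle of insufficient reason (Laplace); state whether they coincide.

maximin → CropA; laplace → CropB (disagree)

Row minima: CropE=0.2, CropA=4.5, CropB=4.0, CropD=4.2, CropF=4.0
Best worst-case = 4.5 → CropA.
Row averages: CropE=4.95, CropA=10.05, CropB=12.6, CropD=10.8, CropF=8.1
Highest average = 12.6 → CropB.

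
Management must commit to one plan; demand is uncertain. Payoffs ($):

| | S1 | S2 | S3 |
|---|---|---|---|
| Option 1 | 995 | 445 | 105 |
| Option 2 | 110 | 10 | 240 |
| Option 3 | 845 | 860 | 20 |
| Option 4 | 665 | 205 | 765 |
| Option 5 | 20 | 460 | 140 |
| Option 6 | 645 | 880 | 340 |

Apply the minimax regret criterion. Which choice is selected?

Column bests: S1=995, S2=880, S3=765.
Option 1 regrets: 0, 435, 660 → max 660
Option 2 regrets: 885, 870, 525 → max 885
Option 3 regrets: 150, 20, 745 → max 745
Option 4 regrets: 330, 675, 0 → max 675
Option 5 regrets: 975, 420, 625 → max 975
Option 6 regrets: 350, 0, 425 → max 425
Smallest max regret = 425 → Option 6.

Option 6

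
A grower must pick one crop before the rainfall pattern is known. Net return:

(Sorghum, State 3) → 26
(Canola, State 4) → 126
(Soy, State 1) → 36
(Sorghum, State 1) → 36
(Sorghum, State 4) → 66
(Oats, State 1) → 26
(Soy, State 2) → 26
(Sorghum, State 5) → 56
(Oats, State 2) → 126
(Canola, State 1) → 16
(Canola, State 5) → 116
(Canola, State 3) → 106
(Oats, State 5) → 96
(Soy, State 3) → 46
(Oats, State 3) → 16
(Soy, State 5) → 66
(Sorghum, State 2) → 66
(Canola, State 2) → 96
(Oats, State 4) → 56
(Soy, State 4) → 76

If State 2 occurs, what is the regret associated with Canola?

Best payoff under State 2 is 126.
Regret = 126 − 96 = 30.

30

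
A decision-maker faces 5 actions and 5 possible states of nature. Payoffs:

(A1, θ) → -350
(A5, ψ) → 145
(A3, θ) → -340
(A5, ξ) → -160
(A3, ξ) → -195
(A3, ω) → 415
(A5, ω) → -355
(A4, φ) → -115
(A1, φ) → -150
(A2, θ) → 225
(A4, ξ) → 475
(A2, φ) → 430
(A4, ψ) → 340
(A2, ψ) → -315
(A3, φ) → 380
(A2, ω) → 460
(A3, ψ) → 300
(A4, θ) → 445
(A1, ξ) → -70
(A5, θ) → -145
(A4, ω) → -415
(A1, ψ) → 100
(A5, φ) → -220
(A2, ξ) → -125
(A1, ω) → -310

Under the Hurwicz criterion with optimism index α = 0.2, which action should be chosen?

A1: 0.2·100 + 0.8·(-350) = -260
A2: 0.2·460 + 0.8·(-315) = -160
A3: 0.2·415 + 0.8·(-340) = -189
A4: 0.2·475 + 0.8·(-415) = -237
A5: 0.2·145 + 0.8·(-355) = -255
Highest Hurwicz score = -160 → A2.

A2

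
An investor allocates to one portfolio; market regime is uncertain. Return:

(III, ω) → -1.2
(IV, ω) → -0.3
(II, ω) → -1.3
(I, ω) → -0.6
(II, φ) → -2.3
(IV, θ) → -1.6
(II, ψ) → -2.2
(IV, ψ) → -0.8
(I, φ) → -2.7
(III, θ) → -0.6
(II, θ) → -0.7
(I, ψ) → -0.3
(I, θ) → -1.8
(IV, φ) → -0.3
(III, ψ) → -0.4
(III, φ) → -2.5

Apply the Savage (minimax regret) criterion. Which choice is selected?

Column bests: θ=-0.6, φ=-0.3, ψ=-0.3, ω=-0.3.
I regrets: 1.2, 2.4, 0.0, 0.3 → max 2.4
II regrets: 0.1, 2.0, 1.9, 1.0 → max 2.0
III regrets: 0.0, 2.2, 0.1, 0.9 → max 2.2
IV regrets: 1.0, 0.0, 0.5, 0.0 → max 1.0
Smallest max regret = 1.0 → IV.

IV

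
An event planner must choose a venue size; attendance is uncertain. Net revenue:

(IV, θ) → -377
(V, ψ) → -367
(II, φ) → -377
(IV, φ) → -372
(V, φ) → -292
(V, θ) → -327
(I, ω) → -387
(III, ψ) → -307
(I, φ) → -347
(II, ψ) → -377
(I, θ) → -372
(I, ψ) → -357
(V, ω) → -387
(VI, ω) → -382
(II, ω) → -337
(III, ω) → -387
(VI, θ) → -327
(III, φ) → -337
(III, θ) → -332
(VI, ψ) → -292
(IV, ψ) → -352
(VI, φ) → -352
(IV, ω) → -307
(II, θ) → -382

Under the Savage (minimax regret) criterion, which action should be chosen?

VI

Column bests: θ=-327, φ=-292, ψ=-292, ω=-307.
I regrets: 45, 55, 65, 80 → max 80
II regrets: 55, 85, 85, 30 → max 85
III regrets: 5, 45, 15, 80 → max 80
IV regrets: 50, 80, 60, 0 → max 80
V regrets: 0, 0, 75, 80 → max 80
VI regrets: 0, 60, 0, 75 → max 75
Smallest max regret = 75 → VI.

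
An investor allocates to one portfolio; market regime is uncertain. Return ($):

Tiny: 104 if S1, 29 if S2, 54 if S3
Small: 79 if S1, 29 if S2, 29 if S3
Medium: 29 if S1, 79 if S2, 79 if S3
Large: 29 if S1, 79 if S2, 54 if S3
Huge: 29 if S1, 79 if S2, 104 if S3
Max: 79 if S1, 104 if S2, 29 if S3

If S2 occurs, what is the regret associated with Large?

25

Best payoff under S2 is 104.
Regret = 104 − 79 = 25.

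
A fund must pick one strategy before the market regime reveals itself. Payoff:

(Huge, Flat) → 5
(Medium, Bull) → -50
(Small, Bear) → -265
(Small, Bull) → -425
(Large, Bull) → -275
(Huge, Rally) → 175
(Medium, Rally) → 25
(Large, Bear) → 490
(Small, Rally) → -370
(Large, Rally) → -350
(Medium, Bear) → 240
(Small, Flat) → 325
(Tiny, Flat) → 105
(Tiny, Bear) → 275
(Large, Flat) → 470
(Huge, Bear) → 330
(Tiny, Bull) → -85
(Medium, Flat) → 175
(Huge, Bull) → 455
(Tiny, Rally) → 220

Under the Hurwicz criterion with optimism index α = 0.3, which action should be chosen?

Tiny: 0.3·275 + 0.7·(-85) = 23
Small: 0.3·325 + 0.7·(-425) = -200
Medium: 0.3·240 + 0.7·(-50) = 37
Large: 0.3·490 + 0.7·(-350) = -98
Huge: 0.3·455 + 0.7·5 = 140
Highest Hurwicz score = 140 → Huge.

Huge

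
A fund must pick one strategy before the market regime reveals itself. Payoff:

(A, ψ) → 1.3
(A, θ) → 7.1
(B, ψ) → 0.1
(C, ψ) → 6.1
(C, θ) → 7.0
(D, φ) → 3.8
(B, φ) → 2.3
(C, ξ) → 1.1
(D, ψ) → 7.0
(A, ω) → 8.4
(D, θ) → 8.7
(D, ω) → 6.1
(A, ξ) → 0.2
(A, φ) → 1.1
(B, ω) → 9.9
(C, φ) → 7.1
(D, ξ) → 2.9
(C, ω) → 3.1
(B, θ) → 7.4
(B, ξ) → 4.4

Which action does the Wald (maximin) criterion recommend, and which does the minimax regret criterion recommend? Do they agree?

Row minima: A=0.2, B=0.1, C=1.1, D=2.9
Best worst-case = 2.9 → D.
Column bests: θ=8.7, φ=7.1, ψ=7.0, ω=9.9, ξ=4.4.
A regrets: 1.6, 6.0, 5.7, 1.5, 4.2 → max 6.0
B regrets: 1.3, 4.8, 6.9, 0.0, 0.0 → max 6.9
C regrets: 1.7, 0.0, 0.9, 6.8, 3.3 → max 6.8
D regrets: 0.0, 3.3, 0.0, 3.8, 1.5 → max 3.8
Smallest max regret = 3.8 → D.

maximin → D; minimax regret → D (agree)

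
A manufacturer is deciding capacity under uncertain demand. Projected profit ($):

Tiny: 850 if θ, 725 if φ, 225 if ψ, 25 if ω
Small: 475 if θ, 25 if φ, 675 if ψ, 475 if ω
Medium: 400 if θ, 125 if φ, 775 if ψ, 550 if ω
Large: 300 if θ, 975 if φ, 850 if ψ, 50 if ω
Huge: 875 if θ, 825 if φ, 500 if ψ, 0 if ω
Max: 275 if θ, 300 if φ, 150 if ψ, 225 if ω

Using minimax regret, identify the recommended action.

Huge

Column bests: θ=875, φ=975, ψ=850, ω=550.
Tiny regrets: 25, 250, 625, 525 → max 625
Small regrets: 400, 950, 175, 75 → max 950
Medium regrets: 475, 850, 75, 0 → max 850
Large regrets: 575, 0, 0, 500 → max 575
Huge regrets: 0, 150, 350, 550 → max 550
Max regrets: 600, 675, 700, 325 → max 700
Smallest max regret = 550 → Huge.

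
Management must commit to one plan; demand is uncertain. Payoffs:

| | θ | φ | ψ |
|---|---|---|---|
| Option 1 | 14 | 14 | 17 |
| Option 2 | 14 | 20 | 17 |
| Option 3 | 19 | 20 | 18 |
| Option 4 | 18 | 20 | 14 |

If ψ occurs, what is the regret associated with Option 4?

4

Best payoff under ψ is 18.
Regret = 18 − 14 = 4.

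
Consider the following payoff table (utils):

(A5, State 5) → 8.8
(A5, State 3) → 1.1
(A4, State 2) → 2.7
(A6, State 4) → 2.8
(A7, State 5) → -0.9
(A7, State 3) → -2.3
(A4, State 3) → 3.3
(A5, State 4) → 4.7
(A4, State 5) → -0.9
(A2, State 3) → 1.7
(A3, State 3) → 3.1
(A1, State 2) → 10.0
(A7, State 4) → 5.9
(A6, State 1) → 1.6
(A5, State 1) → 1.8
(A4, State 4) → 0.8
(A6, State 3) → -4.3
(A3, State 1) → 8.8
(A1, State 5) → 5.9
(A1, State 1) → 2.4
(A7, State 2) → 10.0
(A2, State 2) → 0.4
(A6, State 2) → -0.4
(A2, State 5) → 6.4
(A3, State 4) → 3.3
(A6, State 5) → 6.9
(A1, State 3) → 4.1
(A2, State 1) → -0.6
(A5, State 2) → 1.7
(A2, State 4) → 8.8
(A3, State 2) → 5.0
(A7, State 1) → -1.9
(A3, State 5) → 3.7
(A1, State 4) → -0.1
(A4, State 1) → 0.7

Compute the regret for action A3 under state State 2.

5.0

Best payoff under State 2 is 10.0.
Regret = 10.0 − 5.0 = 5.0.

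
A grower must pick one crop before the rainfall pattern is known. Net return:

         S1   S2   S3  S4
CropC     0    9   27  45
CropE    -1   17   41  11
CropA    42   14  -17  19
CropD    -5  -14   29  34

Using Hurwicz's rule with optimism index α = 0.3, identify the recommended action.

CropC: 0.3·45 + 0.7·0 = 13.5
CropE: 0.3·41 + 0.7·(-1) = 11.6
CropA: 0.3·42 + 0.7·(-17) = 0.7
CropD: 0.3·34 + 0.7·(-14) = 0.4
Highest Hurwicz score = 13.5 → CropC.

CropC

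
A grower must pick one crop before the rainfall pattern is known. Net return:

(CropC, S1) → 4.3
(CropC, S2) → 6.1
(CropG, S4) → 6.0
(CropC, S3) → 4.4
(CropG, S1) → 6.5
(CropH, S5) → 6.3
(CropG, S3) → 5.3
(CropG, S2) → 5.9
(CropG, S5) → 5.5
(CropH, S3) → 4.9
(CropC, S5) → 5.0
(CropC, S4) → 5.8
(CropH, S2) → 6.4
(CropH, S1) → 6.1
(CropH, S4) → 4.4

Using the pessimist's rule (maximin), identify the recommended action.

CropG

Row minima: CropG=5.3, CropC=4.3, CropH=4.4
Best worst-case = 5.3 → CropG.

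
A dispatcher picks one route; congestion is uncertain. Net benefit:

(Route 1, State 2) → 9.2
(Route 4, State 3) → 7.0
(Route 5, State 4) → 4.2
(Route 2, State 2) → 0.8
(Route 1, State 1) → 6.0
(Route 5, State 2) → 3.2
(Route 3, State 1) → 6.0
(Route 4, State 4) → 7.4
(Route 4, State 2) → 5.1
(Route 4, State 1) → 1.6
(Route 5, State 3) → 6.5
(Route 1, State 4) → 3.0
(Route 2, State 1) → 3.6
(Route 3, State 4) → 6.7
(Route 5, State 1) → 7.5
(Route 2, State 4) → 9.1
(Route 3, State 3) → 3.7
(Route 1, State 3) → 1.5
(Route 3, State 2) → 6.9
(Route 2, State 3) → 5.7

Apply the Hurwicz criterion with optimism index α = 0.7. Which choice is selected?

Route 1

Route 1: 0.7·9.2 + 0.3·1.5 = 6.89
Route 2: 0.7·9.1 + 0.3·0.8 = 6.61
Route 3: 0.7·6.9 + 0.3·3.7 = 5.94
Route 4: 0.7·7.4 + 0.3·1.6 = 5.66
Route 5: 0.7·7.5 + 0.3·3.2 = 6.21
Highest Hurwicz score = 6.89 → Route 1.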